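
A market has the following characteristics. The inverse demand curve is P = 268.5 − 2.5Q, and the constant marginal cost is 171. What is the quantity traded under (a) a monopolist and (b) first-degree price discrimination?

Monopoly: Q = 19.5; Perfect PD: Q = 39

Monopoly sets MR = MC: 268.5 − 5Q = 171 ⇒ Q = 19.5, P = 268.5 − 2.5·19.5 = 219.75.
A perfectly discriminating monopolist sells every unit with P(Q) ≥ MC(Q), so output equals the competitive quantity Q = 39. Each buyer pays their reservation price, so CS = 0 and the firm captures all surplus.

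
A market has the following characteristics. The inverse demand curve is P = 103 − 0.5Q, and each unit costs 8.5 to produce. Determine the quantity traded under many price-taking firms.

Under competition P = MC = 8.5, so Q = (103 − 8.5)/0.5 = 189.

Q = 189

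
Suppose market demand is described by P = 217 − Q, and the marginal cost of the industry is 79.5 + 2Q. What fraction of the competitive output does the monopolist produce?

A monopolist chooses Q where MR = MC. MR = 217 − 2Q; setting this equal to 79.5 + 2Q gives Q = 34.375 and P = 182.625.
Under competition P = MC: 217 − Q = 79.5 + 2Q ⇒ Q = 275/6, P = 1027/6.
Ratio Q_m/Q_c = 34.375/(275/6) = 0.75.

Q_m/Q_c = 0.75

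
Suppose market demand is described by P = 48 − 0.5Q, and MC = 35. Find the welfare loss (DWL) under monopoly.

Under competition P = MC = 35, so Q = (48 − 35)/0.5 = 26.
The monopolist equates marginal revenue to marginal cost: 48 − Q = 35, so Q = 13. From demand, P = 41.5.
DWL is the triangle between Q = 13 and Q = 26: ½·(26 − 13)·(41.5 − 35) = 42.25.

DWL = 42.25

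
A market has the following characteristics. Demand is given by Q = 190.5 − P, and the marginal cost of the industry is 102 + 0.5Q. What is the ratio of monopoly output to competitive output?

Inverting demand: P = 190.5 − Q.
Monopoly sets MR = MC: 190.5 − 2Q = 102 + 0.5Q ⇒ Q = 35.4, P = 190.5 − 35.4 = 155.1.
Competitive equilibrium sets price equal to marginal cost: 190.5 − Q = 102 + 0.5Q, so Q = 59 and P = 131.5.
Ratio Q_m/Q_c = 35.4/59 = 0.6.

Q_m/Q_c = 0.6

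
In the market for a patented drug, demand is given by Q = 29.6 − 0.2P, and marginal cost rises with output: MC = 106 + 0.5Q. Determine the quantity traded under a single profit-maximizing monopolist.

Inverting demand: P = 148 − 5Q.
A monopolist chooses Q where MR = MC. MR = 148 − 10Q; setting this equal to 106 + 0.5Q gives Q = 4 and P = 128.

Q = 4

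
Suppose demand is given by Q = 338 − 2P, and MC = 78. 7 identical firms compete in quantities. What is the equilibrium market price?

P = 89.375

Inverting demand: P = 169 − 0.5Q.
Cournot with 7 identical firms: the symmetric best-response condition is 169 − 4q = 78. Each firm produces q = 22.75, total output Q = 159.25, price P = 89.375.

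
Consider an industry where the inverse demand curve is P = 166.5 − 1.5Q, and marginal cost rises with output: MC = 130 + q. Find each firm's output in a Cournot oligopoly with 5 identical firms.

In a 5-firm Cournot equilibrium, symmetry and the first-order condition give q = (166.5 − 130)/(10) = 3.65. So Q = 18.25 and P = 139.125.

q_i = 3.65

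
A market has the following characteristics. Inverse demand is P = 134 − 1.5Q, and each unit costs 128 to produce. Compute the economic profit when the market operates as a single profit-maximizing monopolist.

Profit = 6

A monopolist chooses Q where MR = MC. MR = 134 − 3Q; setting this equal to 128 gives Q = 2 and P = 131.
Profit = (131 − 128)·2 = 6.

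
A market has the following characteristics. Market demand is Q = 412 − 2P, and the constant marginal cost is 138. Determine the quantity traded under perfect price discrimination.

Inverting demand: P = 206 − 0.5Q.
Under first-degree price discrimination the firm charges each unit its demand price and produces up to where P = MC, i.e. Q = 136. Consumer surplus is zero; producer surplus equals total surplus.

Q = 136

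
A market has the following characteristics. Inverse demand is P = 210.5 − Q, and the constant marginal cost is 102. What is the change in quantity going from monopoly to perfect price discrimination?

The monopolist equates marginal revenue to marginal cost: 210.5 − 2Q = 102, so Q = 54.25. From demand, P = 156.25.
With perfect price discrimination, output is the efficient level Q = 108.5 (where demand meets MC), but every buyer pays their willingness to pay: CS = 0 and PS = total surplus.
Change in quantity: 108.5 − 54.25 = 54.25.

Q rises by 54.25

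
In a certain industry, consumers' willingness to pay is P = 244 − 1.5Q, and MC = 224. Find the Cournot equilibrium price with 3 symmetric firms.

Cournot with 3 identical firms: the symmetric best-response condition is 244 − 6q = 224. Each firm produces q = 10/3, total output Q = 10, price P = 229.

P = 229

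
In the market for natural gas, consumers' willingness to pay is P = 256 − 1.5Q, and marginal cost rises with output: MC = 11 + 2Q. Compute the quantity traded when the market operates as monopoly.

Q = 49

The monopolist equates marginal revenue to marginal cost: 256 − 3Q = 11 + 2Q, so Q = 49. From demand, P = 182.5.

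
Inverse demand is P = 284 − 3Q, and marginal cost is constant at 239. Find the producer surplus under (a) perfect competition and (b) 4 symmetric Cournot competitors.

Competition: PS = 0; Cournot: PS = 108

Under competition P = MC = 239, so Q = (284 − 239)/3 = 15.
PS = (239 − 239)·15 = 0.
With 4 symmetric Cournot firms, each firm's FOC gives 284 − 15q = 239, so q = 3, Q = 4·3 = 12, and P = 248.
PS = (248 − 239)·12 = 108.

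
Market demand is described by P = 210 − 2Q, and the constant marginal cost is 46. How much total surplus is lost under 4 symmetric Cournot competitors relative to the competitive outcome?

Perfect competition: P = MC = 46, so 210 − 2Q = 46 and Q = 82.
Cournot with 4 identical firms: the symmetric best-response condition is 210 − 10q = 46. Each firm produces q = 16.4, total output Q = 65.6, price P = 78.8.
DWL is the triangle between Q = 65.6 and Q = 82: ½·(82 − 65.6)·(78.8 − 46) = 268.96.

DWL = 268.96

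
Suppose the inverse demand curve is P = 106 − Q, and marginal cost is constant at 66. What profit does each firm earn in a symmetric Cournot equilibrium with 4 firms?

π_i = 64

Cournot with 4 identical firms: the symmetric best-response condition is 106 − 5q = 66. Each firm produces q = 8, total output Q = 32, price P = 74.
Each firm's profit = (74 − 66)·8 = 64.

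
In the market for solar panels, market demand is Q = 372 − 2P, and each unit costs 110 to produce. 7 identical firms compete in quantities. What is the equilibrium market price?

P = 119.5

Inverting demand: P = 186 − 0.5Q.
With 7 symmetric Cournot firms, each firm's FOC gives 186 − 4q = 110, so q = 19, Q = 7·19 = 133, and P = 119.5.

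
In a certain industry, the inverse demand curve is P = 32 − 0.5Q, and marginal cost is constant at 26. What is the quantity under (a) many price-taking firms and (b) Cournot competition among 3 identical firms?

Perfect competition: P = MC = 26, so 32 − 0.5Q = 26 and Q = 12.
With 3 symmetric Cournot firms, each firm's FOC gives 32 − 2q = 26, so q = 3, Q = 3·3 = 9, and P = 27.5.

Competition: Q = 12; Cournot: Q = 9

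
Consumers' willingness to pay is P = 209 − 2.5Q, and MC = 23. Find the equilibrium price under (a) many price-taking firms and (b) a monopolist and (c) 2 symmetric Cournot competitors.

Competitive firms price at marginal cost: P = 23, giving Q = 74.4.
The monopolist equates marginal revenue to marginal cost: 209 − 5Q = 23, so Q = 37.2. From demand, P = 116.
With 2 symmetric Cournot firms, each firm's FOC gives 209 − 7.5q = 23, so q = 24.8, Q = 2·24.8 = 49.6, and P = 85.

Competition: P = 23; Monopoly: P = 116; Cournot: P = 85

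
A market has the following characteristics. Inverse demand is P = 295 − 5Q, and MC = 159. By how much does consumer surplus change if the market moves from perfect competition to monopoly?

Competitive firms price at marginal cost: P = 159, giving Q = 27.2.
CS = ½·(295 − 159)·27.2 = 1849.6.
Monopoly sets MR = MC: 295 − 10Q = 159 ⇒ Q = 13.6, P = 295 − 5·13.6 = 227.
CS = ½·(295 − 227)·13.6 = 462.4.
Change in consumer surplus: 462.4 − 1849.6 = −1387.2.

Consumer surplus falls by 1387.2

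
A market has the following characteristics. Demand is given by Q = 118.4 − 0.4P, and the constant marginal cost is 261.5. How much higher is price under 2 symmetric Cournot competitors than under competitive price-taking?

Inverting demand: P = 296 − 2.5Q.
Under competition P = MC = 261.5, so Q = (296 − 261.5)/2.5 = 13.8.
Cournot with 2 identical firms: the symmetric best-response condition is 296 − 7.5q = 261.5. Each firm produces q = 4.6, total output Q = 9.2, price P = 273.
Change in price: 273 − 261.5 = 11.5.

P rises by 11.5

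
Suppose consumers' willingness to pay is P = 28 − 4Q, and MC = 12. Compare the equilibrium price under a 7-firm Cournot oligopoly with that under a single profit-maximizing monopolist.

Cournot: P = 14; Monopoly: P = 20

Cournot with 7 identical firms: the symmetric best-response condition is 28 − 32q = 12. Each firm produces q = 0.5, total output Q = 3.5, price P = 14.
A monopolist chooses Q where MR = MC. MR = 28 − 8Q; setting this equal to 12 gives Q = 2 and P = 20.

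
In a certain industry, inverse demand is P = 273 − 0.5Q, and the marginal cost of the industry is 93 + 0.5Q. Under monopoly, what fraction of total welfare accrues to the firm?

Monopoly sets MR = MC: 273 − Q = 93 + 0.5Q ⇒ Q = 120, P = 273 − 0.5·120 = 213.
CS = ½·(273 − 213)·120 = 3600.
PS = P·Q − VC(Q) = 213·120 − (93·120 + ½·0.5·120²) = 10800.
Share captured = PS/TS = 10800/14400 = 0.75.

PS/TS = 0.75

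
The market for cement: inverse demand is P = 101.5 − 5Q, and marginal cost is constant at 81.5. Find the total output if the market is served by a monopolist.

Q = 2

The monopolist equates marginal revenue to marginal cost: 101.5 − 10Q = 81.5, so Q = 2. From demand, P = 91.5.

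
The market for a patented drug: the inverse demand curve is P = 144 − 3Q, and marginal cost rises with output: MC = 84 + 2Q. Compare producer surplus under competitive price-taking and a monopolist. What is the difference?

Producer surplus rises by 81

Under competition P = MC: 144 − 3Q = 84 + 2Q ⇒ Q = 12, P = 108.
PS = P·Q − VC(Q) = 108·12 − (84·12 + ½·2·12²) = 144.
Monopoly sets MR = MC: 144 − 6Q = 84 + 2Q ⇒ Q = 7.5, P = 144 − 3·7.5 = 121.5.
PS = P·Q − VC(Q) = 121.5·7.5 − (84·7.5 + ½·2·7.5²) = 225.
Change in producer surplus: 225 − 144 = 81.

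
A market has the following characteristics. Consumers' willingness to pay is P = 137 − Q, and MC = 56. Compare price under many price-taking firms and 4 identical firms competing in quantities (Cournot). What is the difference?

P rises by 16.2

Competitive firms price at marginal cost: P = 56, giving Q = 81.
With 4 symmetric Cournot firms, each firm's FOC gives 137 − 5q = 56, so q = 16.2, Q = 4·16.2 = 64.8, and P = 72.2.
Change in price: 72.2 − 56 = 16.2.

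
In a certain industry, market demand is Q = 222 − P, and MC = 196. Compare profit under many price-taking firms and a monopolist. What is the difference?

π rises by 169

Inverting demand: P = 222 − Q.
Competitive firms price at marginal cost: P = 196, giving Q = 26.
Profit = (196 − 196)·26 = 0.
Monopoly sets MR = MC: 222 − 2Q = 196 ⇒ Q = 13, P = 222 − 13 = 209.
Profit = (209 − 196)·13 = 169.
Change in profit: 169 − 0 = 169.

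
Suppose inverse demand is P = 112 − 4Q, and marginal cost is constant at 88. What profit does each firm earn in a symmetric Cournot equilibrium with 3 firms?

π_i = 9

With 3 symmetric Cournot firms, each firm's FOC gives 112 − 16q = 88, so q = 1.5, Q = 3·1.5 = 4.5, and P = 94.
Each firm's profit = (94 − 88)·1.5 = 9.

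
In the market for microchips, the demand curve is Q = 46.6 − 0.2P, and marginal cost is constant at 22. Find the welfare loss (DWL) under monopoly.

Inverting demand: P = 233 − 5Q.
Competitive firms price at marginal cost: P = 22, giving Q = 42.2.
A monopolist chooses Q where MR = MC. MR = 233 − 10Q; setting this equal to 22 gives Q = 21.1 and P = 127.5.
DWL is the triangle between Q = 21.1 and Q = 42.2: ½·(42.2 − 21.1)·(127.5 − 22) = 1113.025.

DWL = 1113.025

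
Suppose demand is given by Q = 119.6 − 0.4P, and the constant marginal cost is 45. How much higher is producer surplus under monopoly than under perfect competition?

Inverting demand: P = 299 − 2.5Q.
Under competition P = MC = 45, so Q = (299 − 45)/2.5 = 101.6.
PS = (45 − 45)·101.6 = 0.
A monopolist chooses Q where MR = MC. MR = 299 − 5Q; setting this equal to 45 gives Q = 50.8 and P = 172.
PS = (172 − 45)·50.8 = 6451.6.
Change in producer surplus: 6451.6 − 0 = 6451.6.

Producer surplus rises by 6451.6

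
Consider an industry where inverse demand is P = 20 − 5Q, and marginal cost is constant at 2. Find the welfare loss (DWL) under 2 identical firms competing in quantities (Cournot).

Competitive firms price at marginal cost: P = 2, giving Q = 3.6.
In a 2-firm Cournot equilibrium, symmetry and the first-order condition give q = (20 − 2)/(15) = 1.2. So Q = 2.4 and P = 8.
DWL is the triangle between Q = 2.4 and Q = 3.6: ½·(3.6 − 2.4)·(8 − 2) = 3.6.

DWL = 3.6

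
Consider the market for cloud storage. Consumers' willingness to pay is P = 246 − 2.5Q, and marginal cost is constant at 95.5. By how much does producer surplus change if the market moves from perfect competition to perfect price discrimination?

Under competition P = MC = 95.5, so Q = (246 − 95.5)/2.5 = 60.2.
PS = (95.5 − 95.5)·60.2 = 0.
A perfectly discriminating monopolist sells every unit with P(Q) ≥ MC(Q), so output equals the competitive quantity Q = 60.2. Each buyer pays their reservation price, so CS = 0 and the firm captures all surplus.
PS = ½·(246 − 95.5)·60.2 = 4530.05.
Change in producer surplus: 4530.05 − 0 = 4530.05.

PS rises by 4530.05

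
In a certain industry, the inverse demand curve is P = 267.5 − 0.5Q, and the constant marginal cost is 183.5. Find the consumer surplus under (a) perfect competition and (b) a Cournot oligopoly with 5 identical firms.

Competitive firms price at marginal cost: P = 183.5, giving Q = 168.
CS = ½·(267.5 − 183.5)·168 = 7056.
In a 5-firm Cournot equilibrium, symmetry and the first-order condition give q = (267.5 − 183.5)/(3) = 28. So Q = 140 and P = 197.5.
CS = ½·(267.5 − 197.5)·140 = 4900.

Competition: CS = 7056; Cournot: CS = 4900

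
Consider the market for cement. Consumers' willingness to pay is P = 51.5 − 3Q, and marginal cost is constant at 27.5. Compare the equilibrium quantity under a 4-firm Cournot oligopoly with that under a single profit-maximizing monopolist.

Cournot: Q = 6.4; Monopoly: Q = 4

Cournot with 4 identical firms: the symmetric best-response condition is 51.5 − 15q = 27.5. Each firm produces q = 1.6, total output Q = 6.4, price P = 32.3.
Monopoly sets MR = MC: 51.5 − 6Q = 27.5 ⇒ Q = 4, P = 51.5 − 3·4 = 39.5.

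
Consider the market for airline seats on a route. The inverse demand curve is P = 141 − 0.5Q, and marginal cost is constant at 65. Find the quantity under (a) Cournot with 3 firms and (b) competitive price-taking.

Cournot with 3 identical firms: the symmetric best-response condition is 141 − 2q = 65. Each firm produces q = 38, total output Q = 114, price P = 84.
Perfect competition: P = MC = 65, so 141 − 0.5Q = 65 and Q = 152.

Cournot: Q = 114; Competition: Q = 152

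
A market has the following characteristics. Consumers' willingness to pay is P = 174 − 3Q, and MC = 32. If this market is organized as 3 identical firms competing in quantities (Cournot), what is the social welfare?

With 3 symmetric Cournot firms, each firm's FOC gives 174 − 12q = 32, so q = 71/6, Q = 3·71/6 = 35.5, and P = 67.5.
CS = ½·(174 − 67.5)·35.5 = 1890.375; PS = (67.5 − 32)·35.5 = 1260.25; TS = 3150.625.

TS = 3150.625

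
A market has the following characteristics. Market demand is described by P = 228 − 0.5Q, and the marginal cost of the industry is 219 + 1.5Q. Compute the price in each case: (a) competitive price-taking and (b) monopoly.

Under competition P = MC: 228 − 0.5Q = 219 + 1.5Q ⇒ Q = 4.5, P = 225.75.
The monopolist equates marginal revenue to marginal cost: 228 − Q = 219 + 1.5Q, so Q = 3.6. From demand, P = 226.2.

Competition: P = 225.75; Monopoly: P = 226.2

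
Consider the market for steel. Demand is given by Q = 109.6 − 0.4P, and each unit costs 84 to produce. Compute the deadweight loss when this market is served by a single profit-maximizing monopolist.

Inverting demand: P = 274 − 2.5Q.
Under competition P = MC = 84, so Q = (274 − 84)/2.5 = 76.
Monopoly sets MR = MC: 274 − 5Q = 84 ⇒ Q = 38, P = 274 − 2.5·38 = 179.
DWL is the triangle between Q = 38 and Q = 76: ½·(76 − 38)·(179 − 84) = 1805.

DWL = 1805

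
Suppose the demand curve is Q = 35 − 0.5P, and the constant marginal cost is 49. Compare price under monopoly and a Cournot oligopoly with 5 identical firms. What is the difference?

Inverting demand: P = 70 − 2Q.
A monopolist chooses Q where MR = MC. MR = 70 − 4Q; setting this equal to 49 gives Q = 5.25 and P = 59.5.
With 5 symmetric Cournot firms, each firm's FOC gives 70 − 12q = 49, so q = 1.75, Q = 5·1.75 = 8.75, and P = 52.5.
Change in price: 52.5 − 59.5 = −7.

P falls by 7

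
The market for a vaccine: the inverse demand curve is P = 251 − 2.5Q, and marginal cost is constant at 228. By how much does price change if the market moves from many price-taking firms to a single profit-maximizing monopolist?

Price rises by 11.5

Competitive firms price at marginal cost: P = 228, giving Q = 9.2.
Monopoly sets MR = MC: 251 − 5Q = 228 ⇒ Q = 4.6, P = 251 − 2.5·4.6 = 239.5.
Change in price: 239.5 − 228 = 11.5.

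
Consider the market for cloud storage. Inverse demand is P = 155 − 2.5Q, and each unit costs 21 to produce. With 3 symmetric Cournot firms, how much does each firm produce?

Cournot with 3 identical firms: the symmetric best-response condition is 155 − 10q = 21. Each firm produces q = 13.4, total output Q = 40.2, price P = 54.5.

q_i = 13.4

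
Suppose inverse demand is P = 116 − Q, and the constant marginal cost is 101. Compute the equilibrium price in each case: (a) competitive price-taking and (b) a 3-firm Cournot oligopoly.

Under competition P = MC = 101, so Q = (116 − 101)/1 = 15.
With 3 symmetric Cournot firms, each firm's FOC gives 116 − 4q = 101, so q = 3.75, Q = 3·3.75 = 11.25, and P = 104.75.

Competition: P = 101; Cournot: P = 104.75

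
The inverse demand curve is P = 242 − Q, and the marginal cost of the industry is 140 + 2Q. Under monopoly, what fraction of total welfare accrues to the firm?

PS/TS = 0.8

A monopolist chooses Q where MR = MC. MR = 242 − 2Q; setting this equal to 140 + 2Q gives Q = 25.5 and P = 216.5.
CS = ½·(242 − 216.5)·25.5 = 325.125.
PS = P·Q − VC(Q) = 216.5·25.5 − (140·25.5 + ½·2·25.5²) = 1300.5.
Share captured = PS/TS = 1300.5/1625.625 = 0.8.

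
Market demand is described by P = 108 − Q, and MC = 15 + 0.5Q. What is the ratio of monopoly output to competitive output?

Q_m/Q_c = 0.6

A monopolist chooses Q where MR = MC. MR = 108 − 2Q; setting this equal to 15 + 0.5Q gives Q = 37.2 and P = 70.8.
Under competition P = MC: 108 − Q = 15 + 0.5Q ⇒ Q = 62, P = 46.
Ratio Q_m/Q_c = 37.2/62 = 0.6.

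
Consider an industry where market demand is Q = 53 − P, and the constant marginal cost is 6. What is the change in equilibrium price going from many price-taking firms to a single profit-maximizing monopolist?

Equilibrium price rises by 23.5

Inverting demand: P = 53 − Q.
Perfect competition: P = MC = 6, so 53 − Q = 6 and Q = 47.
Monopoly sets MR = MC: 53 − 2Q = 6 ⇒ Q = 23.5, P = 53 − 23.5 = 29.5.
Change in equilibrium price: 29.5 − 6 = 23.5.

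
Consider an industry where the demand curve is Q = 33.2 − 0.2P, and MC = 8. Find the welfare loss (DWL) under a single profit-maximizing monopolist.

DWL = 624.1

Inverting demand: P = 166 − 5Q.
Competitive firms price at marginal cost: P = 8, giving Q = 31.6.
A monopolist chooses Q where MR = MC. MR = 166 − 10Q; setting this equal to 8 gives Q = 15.8 and P = 87.
DWL is the triangle between Q = 15.8 and Q = 31.6: ½·(31.6 − 15.8)·(87 − 8) = 624.1.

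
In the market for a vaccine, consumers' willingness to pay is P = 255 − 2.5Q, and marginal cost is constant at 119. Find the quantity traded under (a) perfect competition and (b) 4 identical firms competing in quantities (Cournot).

Competition: Q = 54.4; Cournot: Q = 43.52

Under competition P = MC = 119, so Q = (255 − 119)/2.5 = 54.4.
Cournot with 4 identical firms: the symmetric best-response condition is 255 − 12.5q = 119. Each firm produces q = 10.88, total output Q = 43.52, price P = 146.2.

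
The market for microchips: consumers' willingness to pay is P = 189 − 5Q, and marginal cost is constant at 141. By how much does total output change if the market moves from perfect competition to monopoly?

Total output falls by 4.8

Perfect competition: P = MC = 141, so 189 − 5Q = 141 and Q = 9.6.
The monopolist equates marginal revenue to marginal cost: 189 − 10Q = 141, so Q = 4.8. From demand, P = 165.
Change in total output: 4.8 − 9.6 = −4.8.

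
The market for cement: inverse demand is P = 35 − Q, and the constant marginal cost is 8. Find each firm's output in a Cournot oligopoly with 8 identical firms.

Cournot with 8 identical firms: the symmetric best-response condition is 35 − 9q = 8. Each firm produces q = 3, total output Q = 24, price P = 11.

q_i = 3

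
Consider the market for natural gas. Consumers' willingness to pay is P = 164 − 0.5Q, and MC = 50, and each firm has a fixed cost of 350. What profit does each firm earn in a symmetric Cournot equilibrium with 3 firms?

In a 3-firm Cournot equilibrium, symmetry and the first-order condition give q = (164 − 50)/(2) = 57. So Q = 171 and P = 78.5.
Each firm's profit = (78.5 − 50)·57 − 350 = 1274.5.

π_i = 1274.5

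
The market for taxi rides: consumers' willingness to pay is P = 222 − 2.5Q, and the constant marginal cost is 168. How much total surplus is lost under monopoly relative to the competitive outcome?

DWL = 145.8

Under competition P = MC = 168, so Q = (222 − 168)/2.5 = 21.6.
A monopolist chooses Q where MR = MC. MR = 222 − 5Q; setting this equal to 168 gives Q = 10.8 and P = 195.
DWL is the triangle between Q = 10.8 and Q = 21.6: ½·(21.6 − 10.8)·(195 − 168) = 145.8.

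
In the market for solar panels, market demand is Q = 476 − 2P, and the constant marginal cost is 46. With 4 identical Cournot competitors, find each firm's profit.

Inverting demand: P = 238 − 0.5Q.
In a 4-firm Cournot equilibrium, symmetry and the first-order condition give q = (238 − 46)/(2.5) = 76.8. So Q = 307.2 and P = 84.4.
Each firm's profit = (84.4 − 46)·76.8 = 2949.12.

π_i = 2949.12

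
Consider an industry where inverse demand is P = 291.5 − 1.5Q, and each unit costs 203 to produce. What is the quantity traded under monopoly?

Q = 29.5

Monopoly sets MR = MC: 291.5 − 3Q = 203 ⇒ Q = 29.5, P = 291.5 − 1.5·29.5 = 247.25.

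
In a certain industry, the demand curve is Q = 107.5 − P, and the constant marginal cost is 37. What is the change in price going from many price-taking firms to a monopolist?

Inverting demand: P = 107.5 − Q.
Perfect competition: P = MC = 37, so 107.5 − Q = 37 and Q = 70.5.
Monopoly sets MR = MC: 107.5 − 2Q = 37 ⇒ Q = 35.25, P = 107.5 − 35.25 = 72.25.
Change in price: 72.25 − 37 = 35.25.

P rises by 35.25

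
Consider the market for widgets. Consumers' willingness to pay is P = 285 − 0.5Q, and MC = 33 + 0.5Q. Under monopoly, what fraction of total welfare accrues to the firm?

Monopoly sets MR = MC: 285 − Q = 33 + 0.5Q ⇒ Q = 168, P = 285 − 0.5·168 = 201.
CS = ½·(285 − 201)·168 = 7056.
PS = P·Q − VC(Q) = 201·168 − (33·168 + ½·0.5·168²) = 21168.
Share captured = PS/TS = 21168/28224 = 0.75.

PS/TS = 0.75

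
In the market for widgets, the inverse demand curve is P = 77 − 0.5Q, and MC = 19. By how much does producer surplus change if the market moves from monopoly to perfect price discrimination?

Producer surplus rises by 1682

Monopoly sets MR = MC: 77 − Q = 19 ⇒ Q = 58, P = 77 − 0.5·58 = 48.
PS = (48 − 19)·58 = 1682.
A perfectly discriminating monopolist sells every unit with P(Q) ≥ MC(Q), so output equals the competitive quantity Q = 116. Each buyer pays their reservation price, so CS = 0 and the firm captures all surplus.
PS = ½·(77 − 19)·116 = 3364.
Change in producer surplus: 3364 − 1682 = 1682.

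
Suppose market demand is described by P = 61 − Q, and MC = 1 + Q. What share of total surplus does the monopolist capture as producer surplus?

The monopolist equates marginal revenue to marginal cost: 61 − 2Q = 1 + Q, so Q = 20. From demand, P = 41.
CS = ½·(61 − 41)·20 = 200.
PS = P·Q − VC(Q) = 41·20 − (1·20 + ½·1·20²) = 600.
Share captured = PS/TS = 600/800 = 0.75.

PS/TS = 0.75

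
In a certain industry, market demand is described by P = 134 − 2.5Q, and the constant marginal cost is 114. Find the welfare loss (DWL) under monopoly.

Perfect competition: P = MC = 114, so 134 − 2.5Q = 114 and Q = 8.
Monopoly sets MR = MC: 134 − 5Q = 114 ⇒ Q = 4, P = 134 − 2.5·4 = 124.
DWL is the triangle between Q = 4 and Q = 8: ½·(8 − 4)·(124 − 114) = 20.

DWL = 20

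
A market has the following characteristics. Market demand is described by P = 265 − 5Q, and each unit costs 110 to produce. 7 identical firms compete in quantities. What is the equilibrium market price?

With 7 symmetric Cournot firms, each firm's FOC gives 265 − 40q = 110, so q = 3.875, Q = 7·3.875 = 27.125, and P = 129.375.

P = 129.375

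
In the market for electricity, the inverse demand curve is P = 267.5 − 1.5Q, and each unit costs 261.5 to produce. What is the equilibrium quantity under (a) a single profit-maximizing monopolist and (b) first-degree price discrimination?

A monopolist chooses Q where MR = MC. MR = 267.5 − 3Q; setting this equal to 261.5 gives Q = 2 and P = 264.5.
A perfectly discriminating monopolist sells every unit with P(Q) ≥ MC(Q), so output equals the competitive quantity Q = 4. Each buyer pays their reservation price, so CS = 0 and the firm captures all surplus.

Monopoly: Q = 2; Perfect PD: Q = 4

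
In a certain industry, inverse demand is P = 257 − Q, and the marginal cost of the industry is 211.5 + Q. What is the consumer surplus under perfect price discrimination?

CS = 0

Under first-degree price discrimination the firm charges each unit its demand price and produces up to where P = MC, i.e. Q = 22.75. Consumer surplus is zero; producer surplus equals total surplus.
CS = 0.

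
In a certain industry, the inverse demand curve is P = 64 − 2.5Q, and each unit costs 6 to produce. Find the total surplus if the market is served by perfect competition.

TS = 672.8

Perfect competition: P = MC = 6, so 64 − 2.5Q = 6 and Q = 23.2.
CS = ½·(64 − 6)·23.2 = 672.8; PS = (6 − 6)·23.2 = 0; TS = 672.8.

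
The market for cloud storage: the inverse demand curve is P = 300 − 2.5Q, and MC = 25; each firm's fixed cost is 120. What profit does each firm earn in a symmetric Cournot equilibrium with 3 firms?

π_i = 1770.625

In a 3-firm Cournot equilibrium, symmetry and the first-order condition give q = (300 − 25)/(10) = 27.5. So Q = 82.5 and P = 93.75.
Each firm's profit = (93.75 − 25)·27.5 − 120 = 1770.625.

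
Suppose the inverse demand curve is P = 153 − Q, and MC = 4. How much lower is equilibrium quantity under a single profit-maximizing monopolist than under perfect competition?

Perfect competition: P = MC = 4, so 153 − Q = 4 and Q = 149.
Monopoly sets MR = MC: 153 − 2Q = 4 ⇒ Q = 74.5, P = 153 − 74.5 = 78.5.
Change in equilibrium quantity: 74.5 − 149 = −74.5.

Q falls by 74.5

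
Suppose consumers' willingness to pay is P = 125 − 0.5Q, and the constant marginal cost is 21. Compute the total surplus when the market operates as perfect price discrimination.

TS = 10816

A perfectly discriminating monopolist sells every unit with P(Q) ≥ MC(Q), so output equals the competitive quantity Q = 208. Each buyer pays their reservation price, so CS = 0 and the firm captures all surplus.
TS = 10816 (equal to competitive TS).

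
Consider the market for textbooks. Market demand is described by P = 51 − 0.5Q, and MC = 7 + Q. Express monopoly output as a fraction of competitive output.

Monopoly sets MR = MC: 51 − Q = 7 + Q ⇒ Q = 22, P = 51 − 0.5·22 = 40.
Competitive equilibrium sets price equal to marginal cost: 51 − 0.5Q = 7 + Q, so Q = 88/3 and P = 109/3.
Ratio Q_m/Q_c = 22/(88/3) = 0.75.

Q_m/Q_c = 0.75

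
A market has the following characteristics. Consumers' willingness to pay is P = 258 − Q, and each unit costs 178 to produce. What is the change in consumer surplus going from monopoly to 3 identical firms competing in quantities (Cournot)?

Consumer surplus rises by 1000

A monopolist chooses Q where MR = MC. MR = 258 − 2Q; setting this equal to 178 gives Q = 40 and P = 218.
CS = ½·(258 − 218)·40 = 800.
In a 3-firm Cournot equilibrium, symmetry and the first-order condition give q = (258 − 178)/(4) = 20. So Q = 60 and P = 198.
CS = ½·(258 − 198)·60 = 1800.
Change in consumer surplus: 1800 − 800 = 1000.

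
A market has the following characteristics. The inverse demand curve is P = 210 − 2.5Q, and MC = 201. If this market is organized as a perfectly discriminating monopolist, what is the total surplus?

Under first-degree price discrimination the firm charges each unit its demand price and produces up to where P = MC, i.e. Q = 3.6. Consumer surplus is zero; producer surplus equals total surplus.
TS = 16.2 (equal to competitive TS).

TS = 16.2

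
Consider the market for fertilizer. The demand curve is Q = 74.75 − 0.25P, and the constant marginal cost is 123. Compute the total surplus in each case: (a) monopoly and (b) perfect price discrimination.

Monopoly: TS = 2904; Perfect PD: TS = 3872

Inverting demand: P = 299 − 4Q.
The monopolist equates marginal revenue to marginal cost: 299 − 8Q = 123, so Q = 22. From demand, P = 211.
CS = ½·(299 − 211)·22 = 968; PS = (211 − 123)·22 = 1936; TS = 2904.
A perfectly discriminating monopolist sells every unit with P(Q) ≥ MC(Q), so output equals the competitive quantity Q = 44. Each buyer pays their reservation price, so CS = 0 and the firm captures all surplus.
TS = 3872 (equal to competitive TS).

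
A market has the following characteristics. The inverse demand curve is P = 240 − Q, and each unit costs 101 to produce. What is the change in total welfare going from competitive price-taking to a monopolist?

Under competition P = MC = 101, so Q = (240 − 101)/1 = 139.
CS = ½·(240 − 101)·139 = 9660.5; PS = (101 − 101)·139 = 0; TS = 9660.5.
A monopolist chooses Q where MR = MC. MR = 240 − 2Q; setting this equal to 101 gives Q = 69.5 and P = 170.5.
CS = ½·(240 − 170.5)·69.5 = 2415.125; PS = (170.5 − 101)·69.5 = 4830.25; TS = 7245.375.
Change in total welfare: 7245.375 − 9660.5 = −2415.125.

TS falls by 2415.125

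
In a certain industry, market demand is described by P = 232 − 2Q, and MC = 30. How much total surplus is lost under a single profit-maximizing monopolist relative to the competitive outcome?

DWL = 2550.25

Competitive firms price at marginal cost: P = 30, giving Q = 101.
A monopolist chooses Q where MR = MC. MR = 232 − 4Q; setting this equal to 30 gives Q = 50.5 and P = 131.
DWL is the triangle between Q = 50.5 and Q = 101: ½·(101 − 50.5)·(131 − 30) = 2550.25.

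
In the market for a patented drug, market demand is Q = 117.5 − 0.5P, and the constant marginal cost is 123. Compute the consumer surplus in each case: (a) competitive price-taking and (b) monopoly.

Inverting demand: P = 235 − 2Q.
Under competition P = MC = 123, so Q = (235 − 123)/2 = 56.
CS = ½·(235 − 123)·56 = 3136.
The monopolist equates marginal revenue to marginal cost: 235 − 4Q = 123, so Q = 28. From demand, P = 179.
CS = ½·(235 − 179)·28 = 784.

Competition: CS = 3136; Monopoly: CS = 784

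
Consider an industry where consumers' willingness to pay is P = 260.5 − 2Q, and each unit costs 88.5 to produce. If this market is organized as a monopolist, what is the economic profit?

Profit = 3698

Monopoly sets MR = MC: 260.5 − 4Q = 88.5 ⇒ Q = 43, P = 260.5 − 2·43 = 174.5.
Profit = (174.5 − 88.5)·43 = 3698.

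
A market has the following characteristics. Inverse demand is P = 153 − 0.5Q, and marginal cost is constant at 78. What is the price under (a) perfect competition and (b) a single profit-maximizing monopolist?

Perfect competition: P = MC = 78, so 153 − 0.5Q = 78 and Q = 150.
The monopolist equates marginal revenue to marginal cost: 153 − Q = 78, so Q = 75. From demand, P = 115.5.

Competition: P = 78; Monopoly: P = 115.5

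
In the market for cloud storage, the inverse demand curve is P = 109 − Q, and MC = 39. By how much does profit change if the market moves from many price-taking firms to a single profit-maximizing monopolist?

Profit rises by 1225

Perfect competition: P = MC = 39, so 109 − Q = 39 and Q = 70.
Profit = (39 − 39)·70 = 0.
Monopoly sets MR = MC: 109 − 2Q = 39 ⇒ Q = 35, P = 109 − 35 = 74.
Profit = (74 − 39)·35 = 1225.
Change in profit: 1225 − 0 = 1225.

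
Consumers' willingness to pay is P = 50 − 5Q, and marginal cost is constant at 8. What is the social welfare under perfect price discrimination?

TS = 176.4

With perfect price discrimination, output is the efficient level Q = 8.4 (where demand meets MC), but every buyer pays their willingness to pay: CS = 0 and PS = total surplus.
TS = 176.4 (equal to competitive TS).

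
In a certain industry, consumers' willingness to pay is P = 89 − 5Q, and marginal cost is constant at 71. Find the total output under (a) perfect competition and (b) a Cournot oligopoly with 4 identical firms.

Competitive firms price at marginal cost: P = 71, giving Q = 3.6.
In a 4-firm Cournot equilibrium, symmetry and the first-order condition give q = (89 − 71)/(25) = 0.72. So Q = 2.88 and P = 74.6.

Competition: Q = 3.6; Cournot: Q = 2.88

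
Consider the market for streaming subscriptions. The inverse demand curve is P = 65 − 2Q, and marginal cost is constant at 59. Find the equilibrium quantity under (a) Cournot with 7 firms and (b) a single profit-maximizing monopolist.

Cournot with 7 identical firms: the symmetric best-response condition is 65 − 16q = 59. Each firm produces q = 0.375, total output Q = 2.625, price P = 59.75.
Monopoly sets MR = MC: 65 − 4Q = 59 ⇒ Q = 1.5, P = 65 − 2·1.5 = 62.

Cournot: Q = 2.625; Monopoly: Q = 1.5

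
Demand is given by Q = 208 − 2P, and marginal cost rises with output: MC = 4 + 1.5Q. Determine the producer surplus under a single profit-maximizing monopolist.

Inverting demand: P = 104 − 0.5Q.
The monopolist equates marginal revenue to marginal cost: 104 − Q = 4 + 1.5Q, so Q = 40. From demand, P = 84.
PS = P·Q − VC(Q) = 84·40 − (4·40 + ½·1.5·40²) = 2000.

PS = 2000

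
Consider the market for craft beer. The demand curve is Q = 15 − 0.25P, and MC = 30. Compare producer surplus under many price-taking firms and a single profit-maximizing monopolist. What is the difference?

Producer surplus rises by 56.25

Inverting demand: P = 60 − 4Q.
Competitive firms price at marginal cost: P = 30, giving Q = 7.5.
PS = (30 − 30)·7.5 = 0.
Monopoly sets MR = MC: 60 − 8Q = 30 ⇒ Q = 3.75, P = 60 − 4·3.75 = 45.
PS = (45 − 30)·3.75 = 56.25.
Change in producer surplus: 56.25 − 0 = 56.25.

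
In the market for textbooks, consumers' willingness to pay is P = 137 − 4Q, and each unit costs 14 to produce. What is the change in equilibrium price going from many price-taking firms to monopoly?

P rises by 61.5

Perfect competition: P = MC = 14, so 137 − 4Q = 14 and Q = 30.75.
The monopolist equates marginal revenue to marginal cost: 137 − 8Q = 14, so Q = 15.375. From demand, P = 75.5.
Change in equilibrium price: 75.5 − 14 = 61.5.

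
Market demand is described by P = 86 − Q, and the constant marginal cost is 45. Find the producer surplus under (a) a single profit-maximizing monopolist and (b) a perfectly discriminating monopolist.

A monopolist chooses Q where MR = MC. MR = 86 − 2Q; setting this equal to 45 gives Q = 20.5 and P = 65.5.
PS = (65.5 − 45)·20.5 = 420.25.
A perfectly discriminating monopolist sells every unit with P(Q) ≥ MC(Q), so output equals the competitive quantity Q = 41. Each buyer pays their reservation price, so CS = 0 and the firm captures all surplus.
PS = ½·(86 − 45)·41 = 840.5.

Monopoly: PS = 420.25; Perfect PD: PS = 840.5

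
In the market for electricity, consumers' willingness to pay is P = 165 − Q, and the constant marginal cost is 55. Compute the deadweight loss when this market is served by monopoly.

Under competition P = MC = 55, so Q = (165 − 55)/1 = 110.
Monopoly sets MR = MC: 165 − 2Q = 55 ⇒ Q = 55, P = 165 − 55 = 110.
DWL is the triangle between Q = 55 and Q = 110: ½·(110 − 55)·(110 − 55) = 1512.5.

DWL = 1512.5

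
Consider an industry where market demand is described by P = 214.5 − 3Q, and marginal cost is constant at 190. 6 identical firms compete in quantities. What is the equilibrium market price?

In a 6-firm Cournot equilibrium, symmetry and the first-order condition give q = (214.5 − 190)/(21) = 7/6. So Q = 7 and P = 193.5.

P = 193.5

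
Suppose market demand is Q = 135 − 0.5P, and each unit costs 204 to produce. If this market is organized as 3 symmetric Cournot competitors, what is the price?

P = 220.5

Inverting demand: P = 270 − 2Q.
With 3 symmetric Cournot firms, each firm's FOC gives 270 − 8q = 204, so q = 8.25, Q = 3·8.25 = 24.75, and P = 220.5.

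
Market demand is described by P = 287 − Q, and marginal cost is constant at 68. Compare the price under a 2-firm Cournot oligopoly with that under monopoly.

Cournot with 2 identical firms: the symmetric best-response condition is 287 − 3q = 68. Each firm produces q = 73, total output Q = 146, price P = 141.
The monopolist equates marginal revenue to marginal cost: 287 − 2Q = 68, so Q = 109.5. From demand, P = 177.5.

Cournot: P = 141; Monopoly: P = 177.5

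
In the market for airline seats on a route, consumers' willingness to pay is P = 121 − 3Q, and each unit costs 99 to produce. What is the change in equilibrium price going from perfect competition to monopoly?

Competitive firms price at marginal cost: P = 99, giving Q = 22/3.
Monopoly sets MR = MC: 121 − 6Q = 99 ⇒ Q = 11/3, P = 121 − 3·11/3 = 110.
Change in equilibrium price: 110 − 99 = 11.

Equilibrium price rises by 11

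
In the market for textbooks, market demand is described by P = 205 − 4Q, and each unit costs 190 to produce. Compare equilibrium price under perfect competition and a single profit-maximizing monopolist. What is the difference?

Under competition P = MC = 190, so Q = (205 − 190)/4 = 3.75.
Monopoly sets MR = MC: 205 − 8Q = 190 ⇒ Q = 1.875, P = 205 − 4·1.875 = 197.5.
Change in equilibrium price: 197.5 − 190 = 7.5.

Equilibrium price rises by 7.5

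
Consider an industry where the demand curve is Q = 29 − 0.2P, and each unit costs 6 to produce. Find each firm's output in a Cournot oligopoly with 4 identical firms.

q_i = 5.56

Inverting demand: P = 145 − 5Q.
Cournot with 4 identical firms: the symmetric best-response condition is 145 − 25q = 6. Each firm produces q = 5.56, total output Q = 22.24, price P = 33.8.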